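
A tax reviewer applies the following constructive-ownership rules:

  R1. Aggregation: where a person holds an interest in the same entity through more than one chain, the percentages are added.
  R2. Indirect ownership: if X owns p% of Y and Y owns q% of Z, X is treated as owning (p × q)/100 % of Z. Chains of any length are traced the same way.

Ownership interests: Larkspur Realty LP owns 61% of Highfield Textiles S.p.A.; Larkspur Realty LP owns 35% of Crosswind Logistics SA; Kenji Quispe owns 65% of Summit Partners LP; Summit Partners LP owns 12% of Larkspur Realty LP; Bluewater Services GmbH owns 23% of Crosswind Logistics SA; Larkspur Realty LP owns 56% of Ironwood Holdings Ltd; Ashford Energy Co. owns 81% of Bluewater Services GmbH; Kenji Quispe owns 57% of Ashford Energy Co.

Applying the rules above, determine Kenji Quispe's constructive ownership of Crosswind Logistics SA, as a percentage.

13.3491%

Chain via Ashford Energy Co. → Bluewater Services GmbH (R2): 57% × 81% × 23% = 10.6191% of Crosswind Logistics SA.
Chain via Summit Partners LP → Larkspur Realty LP (R2): 65% × 12% × 35% = 2.73% of Crosswind Logistics SA.
Aggregating (R1): 10.6191% + 2.73% = 13.3491%.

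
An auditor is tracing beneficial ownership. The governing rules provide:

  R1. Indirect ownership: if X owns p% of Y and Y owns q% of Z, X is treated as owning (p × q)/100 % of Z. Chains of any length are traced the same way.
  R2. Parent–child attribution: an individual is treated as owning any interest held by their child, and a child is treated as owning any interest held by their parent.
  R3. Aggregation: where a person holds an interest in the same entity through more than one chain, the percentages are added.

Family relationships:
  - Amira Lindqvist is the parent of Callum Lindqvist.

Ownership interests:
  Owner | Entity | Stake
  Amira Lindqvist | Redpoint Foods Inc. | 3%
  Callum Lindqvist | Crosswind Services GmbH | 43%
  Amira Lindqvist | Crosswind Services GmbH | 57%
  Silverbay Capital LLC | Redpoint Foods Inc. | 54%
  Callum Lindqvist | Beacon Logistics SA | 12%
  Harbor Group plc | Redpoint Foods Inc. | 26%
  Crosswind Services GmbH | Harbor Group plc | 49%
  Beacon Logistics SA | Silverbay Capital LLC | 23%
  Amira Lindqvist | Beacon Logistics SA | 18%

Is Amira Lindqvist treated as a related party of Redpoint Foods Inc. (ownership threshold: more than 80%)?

No

By parent–child attribution (R2), Amira Lindqvist is treated as also owning Callum Lindqvist's interest in Beacon Logistics SA, giving 18% + 12% = 30%.
By parent–child attribution (R2), Amira Lindqvist is treated as also owning Callum Lindqvist's interest in Crosswind Services GmbH, giving 57% + 43% = 100%.
Chain via Beacon Logistics SA → Silverbay Capital LLC (R1): 30% × 23% × 54% = 3.726% of Redpoint Foods Inc.
Chain via Crosswind Services GmbH → Harbor Group plc (R1): 100% × 49% × 26% = 12.74% of Redpoint Foods Inc.
Direct interest in Redpoint Foods Inc: 3%.
Aggregating (R3): 3.726% + 12.74% + 3% = 19.466%.
19.466% does not exceed the 80% threshold, so Amira is not a related party to Redpoint Foods Inc.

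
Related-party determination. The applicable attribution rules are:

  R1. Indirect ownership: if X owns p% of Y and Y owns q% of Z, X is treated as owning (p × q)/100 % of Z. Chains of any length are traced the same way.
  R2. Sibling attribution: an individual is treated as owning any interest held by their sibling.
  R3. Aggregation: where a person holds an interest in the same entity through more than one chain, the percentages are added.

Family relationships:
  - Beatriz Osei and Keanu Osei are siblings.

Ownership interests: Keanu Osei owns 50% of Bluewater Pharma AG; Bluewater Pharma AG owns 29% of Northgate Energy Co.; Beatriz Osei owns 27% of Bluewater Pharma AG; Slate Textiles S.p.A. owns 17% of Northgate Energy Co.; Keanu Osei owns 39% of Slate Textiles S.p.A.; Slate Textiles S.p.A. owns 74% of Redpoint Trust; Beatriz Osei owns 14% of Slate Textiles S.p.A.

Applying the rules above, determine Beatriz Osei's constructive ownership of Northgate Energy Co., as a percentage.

By sibling attribution (R2), Beatriz Osei is treated as also owning Keanu Osei's interest in Bluewater Pharma AG, giving 27% + 50% = 77%.
By sibling attribution (R2), Beatriz Osei is treated as also owning Keanu Osei's interest in Slate Textiles S.p.A, giving 14% + 39% = 53%.
Chain via Bluewater Pharma AG (R1): 77% × 29% = 22.33% of Northgate Energy Co.
Chain via Slate Textiles S.p.A. (R1): 53% × 17% = 9.01% of Northgate Energy Co.
Aggregating (R3): 22.33% + 9.01% = 31.34%.

31.34%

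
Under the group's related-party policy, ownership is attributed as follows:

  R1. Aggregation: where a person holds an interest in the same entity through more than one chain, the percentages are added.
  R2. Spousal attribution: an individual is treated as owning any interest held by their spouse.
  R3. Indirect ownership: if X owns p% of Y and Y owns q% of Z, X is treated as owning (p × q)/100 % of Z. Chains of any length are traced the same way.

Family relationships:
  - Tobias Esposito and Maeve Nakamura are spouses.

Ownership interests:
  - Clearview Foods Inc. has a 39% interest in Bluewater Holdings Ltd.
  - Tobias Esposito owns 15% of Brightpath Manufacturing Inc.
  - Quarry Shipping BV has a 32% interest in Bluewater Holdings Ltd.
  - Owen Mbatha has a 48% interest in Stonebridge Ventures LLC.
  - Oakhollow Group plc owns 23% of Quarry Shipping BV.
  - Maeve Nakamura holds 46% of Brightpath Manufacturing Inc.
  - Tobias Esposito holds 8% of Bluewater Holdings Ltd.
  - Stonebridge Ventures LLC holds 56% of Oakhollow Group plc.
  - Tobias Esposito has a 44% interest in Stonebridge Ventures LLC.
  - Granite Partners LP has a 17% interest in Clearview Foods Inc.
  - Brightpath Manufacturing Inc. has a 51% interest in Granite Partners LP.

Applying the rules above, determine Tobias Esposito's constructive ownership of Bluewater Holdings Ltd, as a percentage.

By spousal attribution (R2), Tobias Esposito is treated as also owning Maeve Nakamura's interest in Brightpath Manufacturing Inc, giving 15% + 46% = 61%.
Chain via Brightpath Manufacturing Inc. → Granite Partners LP → Clearview Foods Inc. (R3): 61% × 51% × 17% × 39% = 2.062593% of Bluewater Holdings Ltd.
Chain via Stonebridge Ventures LLC → Oakhollow Group plc → Quarry Shipping BV (R3): 44% × 56% × 23% × 32% = 1.813504% of Bluewater Holdings Ltd.
Direct interest in Bluewater Holdings Ltd: 8%.
Aggregating (R1): 2.062593% + 1.813504% + 8% = 11.876097%.

11.876097%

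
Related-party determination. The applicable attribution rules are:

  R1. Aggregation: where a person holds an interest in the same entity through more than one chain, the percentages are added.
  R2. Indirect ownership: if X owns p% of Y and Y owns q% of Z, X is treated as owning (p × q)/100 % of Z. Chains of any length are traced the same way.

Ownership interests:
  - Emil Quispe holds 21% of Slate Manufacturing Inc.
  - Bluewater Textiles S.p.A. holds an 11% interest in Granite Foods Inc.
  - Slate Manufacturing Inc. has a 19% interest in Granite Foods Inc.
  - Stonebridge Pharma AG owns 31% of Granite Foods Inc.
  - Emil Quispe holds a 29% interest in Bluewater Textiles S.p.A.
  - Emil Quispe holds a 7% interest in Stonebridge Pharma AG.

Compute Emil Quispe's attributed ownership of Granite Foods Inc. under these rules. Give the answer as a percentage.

9.35%

Chain via Slate Manufacturing Inc. (R2): 21% × 19% = 3.99% of Granite Foods Inc.
Chain via Stonebridge Pharma AG (R2): 7% × 31% = 2.17% of Granite Foods Inc.
Chain via Bluewater Textiles S.p.A. (R2): 29% × 11% = 3.19% of Granite Foods Inc.
Aggregating (R1): 3.99% + 2.17% + 3.19% = 9.35%.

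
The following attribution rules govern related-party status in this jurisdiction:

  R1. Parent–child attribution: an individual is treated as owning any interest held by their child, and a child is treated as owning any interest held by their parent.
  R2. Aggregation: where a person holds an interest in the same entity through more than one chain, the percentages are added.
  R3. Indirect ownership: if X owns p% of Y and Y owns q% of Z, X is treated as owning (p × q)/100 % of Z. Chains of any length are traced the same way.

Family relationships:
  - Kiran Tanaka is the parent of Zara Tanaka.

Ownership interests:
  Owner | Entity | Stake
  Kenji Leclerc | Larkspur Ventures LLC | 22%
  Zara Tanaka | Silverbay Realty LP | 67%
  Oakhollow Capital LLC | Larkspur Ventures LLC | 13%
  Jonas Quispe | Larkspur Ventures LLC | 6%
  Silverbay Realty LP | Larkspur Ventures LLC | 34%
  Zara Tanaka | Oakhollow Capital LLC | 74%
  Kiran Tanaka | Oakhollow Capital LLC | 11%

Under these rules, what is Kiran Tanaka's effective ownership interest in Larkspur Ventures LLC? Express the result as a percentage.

33.83%

By parent–child attribution (R1), Kiran Tanaka is treated as also owning Zara Tanaka's interest in Oakhollow Capital LLC, giving 11% + 74% = 85%.
By parent–child attribution (R1), Kiran Tanaka is treated as owning Zara Tanaka's 67% interest in Silverbay Realty LP.
Chain via Oakhollow Capital LLC (R3): 85% × 13% = 11.05% of Larkspur Ventures LLC.
Chain via Silverbay Realty LP (R3): 67% × 34% = 22.78% of Larkspur Ventures LLC.
Aggregating (R2): 11.05% + 22.78% = 33.83%.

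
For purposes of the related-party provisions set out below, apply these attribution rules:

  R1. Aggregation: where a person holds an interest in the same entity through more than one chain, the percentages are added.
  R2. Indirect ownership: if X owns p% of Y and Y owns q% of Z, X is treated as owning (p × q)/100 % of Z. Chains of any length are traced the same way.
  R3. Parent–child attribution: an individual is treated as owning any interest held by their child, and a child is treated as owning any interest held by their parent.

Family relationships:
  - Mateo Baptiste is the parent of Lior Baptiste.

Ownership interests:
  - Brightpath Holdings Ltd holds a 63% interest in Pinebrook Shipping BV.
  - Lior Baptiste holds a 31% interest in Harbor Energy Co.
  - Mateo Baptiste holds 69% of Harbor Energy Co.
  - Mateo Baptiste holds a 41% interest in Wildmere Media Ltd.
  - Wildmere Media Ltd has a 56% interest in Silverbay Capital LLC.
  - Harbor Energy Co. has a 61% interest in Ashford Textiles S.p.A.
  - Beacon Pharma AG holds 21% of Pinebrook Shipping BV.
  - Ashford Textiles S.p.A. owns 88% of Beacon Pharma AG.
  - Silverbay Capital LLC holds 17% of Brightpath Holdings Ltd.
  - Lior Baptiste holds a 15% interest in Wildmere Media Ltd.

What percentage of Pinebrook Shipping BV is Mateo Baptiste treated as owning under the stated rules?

14.631456%

By parent–child attribution (R3), Mateo Baptiste is treated as also owning Lior Baptiste's interest in Harbor Energy Co, giving 69% + 31% = 100%.
By parent–child attribution (R3), Mateo Baptiste is treated as also owning Lior Baptiste's interest in Wildmere Media Ltd, giving 41% + 15% = 56%.
Chain via Harbor Energy Co. → Ashford Textiles S.p.A. → Beacon Pharma AG (R2): 100% × 61% × 88% × 21% = 11.2728% of Pinebrook Shipping BV.
Chain via Wildmere Media Ltd → Silverbay Capital LLC → Brightpath Holdings Ltd (R2): 56% × 56% × 17% × 63% = 3.358656% of Pinebrook Shipping BV.
Aggregating (R1): 11.2728% + 3.358656% = 14.631456%.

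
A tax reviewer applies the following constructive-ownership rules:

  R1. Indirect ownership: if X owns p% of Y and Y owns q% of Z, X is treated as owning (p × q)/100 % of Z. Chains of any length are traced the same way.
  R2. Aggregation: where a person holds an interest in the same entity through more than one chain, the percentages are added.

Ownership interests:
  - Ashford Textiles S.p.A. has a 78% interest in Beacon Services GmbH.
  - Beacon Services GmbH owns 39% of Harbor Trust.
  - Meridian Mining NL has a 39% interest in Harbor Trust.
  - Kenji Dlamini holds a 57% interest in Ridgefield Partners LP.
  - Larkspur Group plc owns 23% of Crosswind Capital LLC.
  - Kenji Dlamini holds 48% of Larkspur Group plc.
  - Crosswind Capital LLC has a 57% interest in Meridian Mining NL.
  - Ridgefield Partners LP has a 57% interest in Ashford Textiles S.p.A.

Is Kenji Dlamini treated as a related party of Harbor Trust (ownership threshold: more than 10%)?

Yes

Chain via Ridgefield Partners LP → Ashford Textiles S.p.A. → Beacon Services GmbH (R1): 57% × 57% × 78% × 39% = 9.883458% of Harbor Trust.
Chain via Larkspur Group plc → Crosswind Capital LLC → Meridian Mining NL (R1): 48% × 23% × 57% × 39% = 2.454192% of Harbor Trust.
Aggregating (R2): 9.883458% + 2.454192% = 12.33765%.
12.33765% exceeds the 10% threshold, so Kenji is a related party to Harbor Trust.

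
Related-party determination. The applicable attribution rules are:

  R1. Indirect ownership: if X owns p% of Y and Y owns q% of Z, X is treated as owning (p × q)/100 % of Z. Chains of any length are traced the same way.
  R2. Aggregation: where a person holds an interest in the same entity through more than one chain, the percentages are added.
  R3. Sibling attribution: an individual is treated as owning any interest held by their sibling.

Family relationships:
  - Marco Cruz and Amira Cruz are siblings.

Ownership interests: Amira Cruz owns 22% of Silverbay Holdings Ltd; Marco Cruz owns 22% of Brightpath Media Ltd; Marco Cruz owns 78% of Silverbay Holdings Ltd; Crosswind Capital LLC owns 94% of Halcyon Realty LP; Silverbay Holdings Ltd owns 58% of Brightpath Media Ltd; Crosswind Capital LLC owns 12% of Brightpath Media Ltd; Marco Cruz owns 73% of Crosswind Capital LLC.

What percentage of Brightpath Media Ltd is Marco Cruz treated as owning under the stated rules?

By sibling attribution (R3), Marco Cruz is treated as also owning Amira Cruz's interest in Silverbay Holdings Ltd, giving 78% + 22% = 100%.
Chain via Crosswind Capital LLC (R1): 73% × 12% = 8.76% of Brightpath Media Ltd.
Chain via Silverbay Holdings Ltd (R1): 100% × 58% = 58% of Brightpath Media Ltd.
Direct interest in Brightpath Media Ltd: 22%.
Aggregating (R2): 8.76% + 58% + 22% = 88.76%.

88.76%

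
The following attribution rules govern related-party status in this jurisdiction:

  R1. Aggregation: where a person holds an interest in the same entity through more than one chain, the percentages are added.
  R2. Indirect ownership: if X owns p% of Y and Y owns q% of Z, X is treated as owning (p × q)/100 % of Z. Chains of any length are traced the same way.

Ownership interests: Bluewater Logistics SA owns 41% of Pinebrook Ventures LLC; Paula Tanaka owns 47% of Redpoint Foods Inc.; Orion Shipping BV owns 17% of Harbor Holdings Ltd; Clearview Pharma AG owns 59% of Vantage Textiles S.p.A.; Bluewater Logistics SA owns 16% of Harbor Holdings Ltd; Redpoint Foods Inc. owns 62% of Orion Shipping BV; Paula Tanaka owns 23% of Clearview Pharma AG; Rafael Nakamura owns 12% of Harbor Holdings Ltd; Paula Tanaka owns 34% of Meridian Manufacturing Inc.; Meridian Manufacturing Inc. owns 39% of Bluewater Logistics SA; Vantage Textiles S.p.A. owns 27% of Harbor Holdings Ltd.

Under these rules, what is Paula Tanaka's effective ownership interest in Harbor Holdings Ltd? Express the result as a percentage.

Chain via Meridian Manufacturing Inc. → Bluewater Logistics SA (R2): 34% × 39% × 16% = 2.1216% of Harbor Holdings Ltd.
Chain via Redpoint Foods Inc. → Orion Shipping BV (R2): 47% × 62% × 17% = 4.9538% of Harbor Holdings Ltd.
Chain via Clearview Pharma AG → Vantage Textiles S.p.A. (R2): 23% × 59% × 27% = 3.6639% of Harbor Holdings Ltd.
Aggregating (R1): 2.1216% + 4.9538% + 3.6639% = 10.7393%.

10.7393%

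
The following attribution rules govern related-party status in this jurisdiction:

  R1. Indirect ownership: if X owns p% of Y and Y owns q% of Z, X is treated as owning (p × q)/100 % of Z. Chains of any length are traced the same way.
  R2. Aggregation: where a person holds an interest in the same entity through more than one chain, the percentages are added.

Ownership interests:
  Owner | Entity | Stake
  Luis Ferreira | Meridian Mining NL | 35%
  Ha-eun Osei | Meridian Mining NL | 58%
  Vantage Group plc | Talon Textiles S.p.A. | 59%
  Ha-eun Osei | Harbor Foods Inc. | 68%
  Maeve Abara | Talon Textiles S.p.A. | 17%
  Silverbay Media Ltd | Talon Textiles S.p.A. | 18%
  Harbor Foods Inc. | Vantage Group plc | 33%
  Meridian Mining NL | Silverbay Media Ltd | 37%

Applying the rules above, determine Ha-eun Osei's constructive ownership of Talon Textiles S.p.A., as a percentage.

Chain via Harbor Foods Inc. → Vantage Group plc (R1): 68% × 33% × 59% = 13.2396% of Talon Textiles S.p.A.
Chain via Meridian Mining NL → Silverbay Media Ltd (R1): 58% × 37% × 18% = 3.8628% of Talon Textiles S.p.A.
Aggregating (R2): 13.2396% + 3.8628% = 17.1024%.

17.1024%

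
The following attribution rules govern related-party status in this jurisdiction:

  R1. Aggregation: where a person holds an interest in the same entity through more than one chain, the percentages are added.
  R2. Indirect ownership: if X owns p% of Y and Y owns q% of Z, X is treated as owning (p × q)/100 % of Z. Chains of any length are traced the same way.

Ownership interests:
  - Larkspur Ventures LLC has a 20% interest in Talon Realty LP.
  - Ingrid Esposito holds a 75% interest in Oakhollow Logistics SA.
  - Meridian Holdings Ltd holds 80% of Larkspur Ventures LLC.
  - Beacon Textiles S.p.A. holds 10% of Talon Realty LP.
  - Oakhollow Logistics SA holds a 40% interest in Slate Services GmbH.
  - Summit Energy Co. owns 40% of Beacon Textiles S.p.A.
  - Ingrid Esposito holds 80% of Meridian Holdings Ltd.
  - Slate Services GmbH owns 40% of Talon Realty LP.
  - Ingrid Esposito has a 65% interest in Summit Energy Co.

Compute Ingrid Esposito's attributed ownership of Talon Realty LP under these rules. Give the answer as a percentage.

27.4%

Chain via Summit Energy Co. → Beacon Textiles S.p.A. (R2): 65% × 40% × 10% = 2.6% of Talon Realty LP.
Chain via Meridian Holdings Ltd → Larkspur Ventures LLC (R2): 80% × 80% × 20% = 12.8% of Talon Realty LP.
Chain via Oakhollow Logistics SA → Slate Services GmbH (R2): 75% × 40% × 40% = 12% of Talon Realty LP.
Aggregating (R1): 2.6% + 12.8% + 12% = 27.4%.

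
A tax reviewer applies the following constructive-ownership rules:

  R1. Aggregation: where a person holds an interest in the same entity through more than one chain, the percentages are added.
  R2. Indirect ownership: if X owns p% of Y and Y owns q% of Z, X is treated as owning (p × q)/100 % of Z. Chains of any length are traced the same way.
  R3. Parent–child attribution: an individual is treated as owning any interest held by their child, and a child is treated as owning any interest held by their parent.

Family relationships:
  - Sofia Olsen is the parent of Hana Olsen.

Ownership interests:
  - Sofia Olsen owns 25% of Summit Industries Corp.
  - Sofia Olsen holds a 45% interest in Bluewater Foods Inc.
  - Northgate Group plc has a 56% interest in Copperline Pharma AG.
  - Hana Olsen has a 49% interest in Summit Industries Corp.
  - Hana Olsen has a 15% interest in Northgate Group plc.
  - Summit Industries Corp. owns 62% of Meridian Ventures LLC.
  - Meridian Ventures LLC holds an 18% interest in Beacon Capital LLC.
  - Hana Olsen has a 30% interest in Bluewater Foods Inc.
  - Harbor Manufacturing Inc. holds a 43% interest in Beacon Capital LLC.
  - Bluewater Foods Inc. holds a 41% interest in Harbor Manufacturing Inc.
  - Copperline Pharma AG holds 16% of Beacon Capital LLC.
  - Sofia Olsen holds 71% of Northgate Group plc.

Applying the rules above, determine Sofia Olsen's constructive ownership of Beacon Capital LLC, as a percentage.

29.1865%

By parent–child attribution (R3), Sofia Olsen is treated as also owning Hana Olsen's interest in Summit Industries Corp, giving 25% + 49% = 74%.
By parent–child attribution (R3), Sofia Olsen is treated as also owning Hana Olsen's interest in Bluewater Foods Inc, giving 45% + 30% = 75%.
By parent–child attribution (R3), Sofia Olsen is treated as also owning Hana Olsen's interest in Northgate Group plc, giving 71% + 15% = 86%.
Chain via Summit Industries Corp. → Meridian Ventures LLC (R2): 74% × 62% × 18% = 8.2584% of Beacon Capital LLC.
Chain via Bluewater Foods Inc. → Harbor Manufacturing Inc. (R2): 75% × 41% × 43% = 13.2225% of Beacon Capital LLC.
Chain via Northgate Group plc → Copperline Pharma AG (R2): 86% × 56% × 16% = 7.7056% of Beacon Capital LLC.
Aggregating (R1): 8.2584% + 13.2225% + 7.7056% = 29.1865%.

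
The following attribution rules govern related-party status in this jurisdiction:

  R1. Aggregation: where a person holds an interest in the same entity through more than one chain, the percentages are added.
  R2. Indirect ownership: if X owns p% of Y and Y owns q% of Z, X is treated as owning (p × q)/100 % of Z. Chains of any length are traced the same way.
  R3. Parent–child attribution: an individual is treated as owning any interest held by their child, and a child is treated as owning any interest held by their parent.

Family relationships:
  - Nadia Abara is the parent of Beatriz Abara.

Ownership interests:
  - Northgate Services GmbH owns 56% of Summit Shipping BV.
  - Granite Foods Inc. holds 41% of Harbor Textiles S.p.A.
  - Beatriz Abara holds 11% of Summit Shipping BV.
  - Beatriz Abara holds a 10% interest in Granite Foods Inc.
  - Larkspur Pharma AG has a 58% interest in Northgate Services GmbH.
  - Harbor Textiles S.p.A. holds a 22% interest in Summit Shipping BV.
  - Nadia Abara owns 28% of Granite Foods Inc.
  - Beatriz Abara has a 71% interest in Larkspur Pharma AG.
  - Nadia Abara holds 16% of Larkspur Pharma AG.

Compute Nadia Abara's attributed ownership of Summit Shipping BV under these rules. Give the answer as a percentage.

42.6852%

By parent–child attribution (R3), Nadia Abara is treated as also owning Beatriz Abara's interest in Larkspur Pharma AG, giving 16% + 71% = 87%.
By parent–child attribution (R3), Nadia Abara is treated as also owning Beatriz Abara's interest in Granite Foods Inc, giving 28% + 10% = 38%.
By parent–child attribution (R3), Nadia Abara is treated as owning Beatriz Abara's 11% interest in Summit Shipping BV.
Chain via Larkspur Pharma AG → Northgate Services GmbH (R2): 87% × 58% × 56% = 28.2576% of Summit Shipping BV.
Chain via Granite Foods Inc. → Harbor Textiles S.p.A. (R2): 38% × 41% × 22% = 3.4276% of Summit Shipping BV.
Direct interest in Summit Shipping BV: 11%.
Aggregating (R1): 28.2576% + 3.4276% + 11% = 42.6852%.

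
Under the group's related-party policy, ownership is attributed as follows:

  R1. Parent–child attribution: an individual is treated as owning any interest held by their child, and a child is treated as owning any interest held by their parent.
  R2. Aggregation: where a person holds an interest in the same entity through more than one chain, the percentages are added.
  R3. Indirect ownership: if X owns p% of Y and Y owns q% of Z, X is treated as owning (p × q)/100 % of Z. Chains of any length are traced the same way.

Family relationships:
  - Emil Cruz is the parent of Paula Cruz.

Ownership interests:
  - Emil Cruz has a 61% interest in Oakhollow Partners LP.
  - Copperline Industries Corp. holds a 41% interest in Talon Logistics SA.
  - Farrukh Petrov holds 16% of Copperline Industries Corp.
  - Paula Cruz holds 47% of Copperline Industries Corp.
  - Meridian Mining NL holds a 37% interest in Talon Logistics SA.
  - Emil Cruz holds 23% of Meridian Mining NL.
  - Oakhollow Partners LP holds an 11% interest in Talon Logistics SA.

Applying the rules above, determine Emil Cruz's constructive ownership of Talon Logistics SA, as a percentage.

By parent–child attribution (R1), Emil Cruz is treated as owning Paula Cruz's 47% interest in Copperline Industries Corp.
Chain via Meridian Mining NL (R3): 23% × 37% = 8.51% of Talon Logistics SA.
Chain via Oakhollow Partners LP (R3): 61% × 11% = 6.71% of Talon Logistics SA.
Chain via Copperline Industries Corp. (R3): 47% × 41% = 19.27% of Talon Logistics SA.
Aggregating (R2): 8.51% + 6.71% + 19.27% = 34.49%.

34.49%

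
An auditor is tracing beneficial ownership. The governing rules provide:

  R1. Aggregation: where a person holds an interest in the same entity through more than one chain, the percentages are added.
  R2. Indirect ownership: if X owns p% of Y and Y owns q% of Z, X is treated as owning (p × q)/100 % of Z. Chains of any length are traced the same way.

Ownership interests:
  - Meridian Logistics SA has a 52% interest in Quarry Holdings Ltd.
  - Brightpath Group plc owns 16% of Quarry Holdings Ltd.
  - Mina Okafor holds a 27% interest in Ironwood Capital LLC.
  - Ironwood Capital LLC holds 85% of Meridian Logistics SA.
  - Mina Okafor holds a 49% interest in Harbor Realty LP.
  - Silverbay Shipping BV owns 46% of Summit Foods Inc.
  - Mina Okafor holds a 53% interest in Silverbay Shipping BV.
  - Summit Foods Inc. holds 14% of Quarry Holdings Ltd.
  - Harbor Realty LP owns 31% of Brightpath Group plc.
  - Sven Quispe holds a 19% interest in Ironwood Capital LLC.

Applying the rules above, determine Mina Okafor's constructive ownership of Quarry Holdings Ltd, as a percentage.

17.7776%

Chain via Silverbay Shipping BV → Summit Foods Inc. (R2): 53% × 46% × 14% = 3.4132% of Quarry Holdings Ltd.
Chain via Ironwood Capital LLC → Meridian Logistics SA (R2): 27% × 85% × 52% = 11.934% of Quarry Holdings Ltd.
Chain via Harbor Realty LP → Brightpath Group plc (R2): 49% × 31% × 16% = 2.4304% of Quarry Holdings Ltd.
Aggregating (R1): 3.4132% + 11.934% + 2.4304% = 17.7776%.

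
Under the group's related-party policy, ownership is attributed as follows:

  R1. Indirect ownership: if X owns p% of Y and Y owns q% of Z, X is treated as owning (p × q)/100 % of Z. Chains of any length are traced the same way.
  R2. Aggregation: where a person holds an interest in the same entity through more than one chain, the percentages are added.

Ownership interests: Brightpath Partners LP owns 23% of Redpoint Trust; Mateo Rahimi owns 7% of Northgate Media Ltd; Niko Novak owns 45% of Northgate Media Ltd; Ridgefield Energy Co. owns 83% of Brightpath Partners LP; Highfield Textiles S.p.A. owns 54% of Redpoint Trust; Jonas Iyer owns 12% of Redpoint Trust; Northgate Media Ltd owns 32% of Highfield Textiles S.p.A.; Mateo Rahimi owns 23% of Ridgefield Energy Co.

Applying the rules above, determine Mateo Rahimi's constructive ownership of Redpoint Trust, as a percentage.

Chain via Northgate Media Ltd → Highfield Textiles S.p.A. (R1): 7% × 32% × 54% = 1.2096% of Redpoint Trust.
Chain via Ridgefield Energy Co. → Brightpath Partners LP (R1): 23% × 83% × 23% = 4.3907% of Redpoint Trust.
Aggregating (R2): 1.2096% + 4.3907% = 5.6003%.

5.6003%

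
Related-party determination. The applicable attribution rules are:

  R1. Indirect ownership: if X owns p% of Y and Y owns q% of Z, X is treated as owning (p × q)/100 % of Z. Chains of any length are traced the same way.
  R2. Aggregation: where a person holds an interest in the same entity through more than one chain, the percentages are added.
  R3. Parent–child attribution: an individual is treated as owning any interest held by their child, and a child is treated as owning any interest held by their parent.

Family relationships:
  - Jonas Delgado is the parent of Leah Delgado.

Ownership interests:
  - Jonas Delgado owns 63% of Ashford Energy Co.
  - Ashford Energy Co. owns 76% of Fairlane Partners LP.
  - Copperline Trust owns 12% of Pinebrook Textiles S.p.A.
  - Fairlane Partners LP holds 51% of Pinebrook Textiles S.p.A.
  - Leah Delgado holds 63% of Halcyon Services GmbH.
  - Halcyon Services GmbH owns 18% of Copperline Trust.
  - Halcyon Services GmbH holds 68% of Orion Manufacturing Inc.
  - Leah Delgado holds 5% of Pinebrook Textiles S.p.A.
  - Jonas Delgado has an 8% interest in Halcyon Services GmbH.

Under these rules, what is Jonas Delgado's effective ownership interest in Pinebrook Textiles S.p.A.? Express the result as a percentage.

By parent–child attribution (R3), Jonas Delgado is treated as also owning Leah Delgado's interest in Halcyon Services GmbH, giving 8% + 63% = 71%.
By parent–child attribution (R3), Jonas Delgado is treated as owning Leah Delgado's 5% interest in Pinebrook Textiles S.p.A.
Chain via Halcyon Services GmbH → Copperline Trust (R1): 71% × 18% × 12% = 1.5336% of Pinebrook Textiles S.p.A.
Chain via Ashford Energy Co. → Fairlane Partners LP (R1): 63% × 76% × 51% = 24.4188% of Pinebrook Textiles S.p.A.
Direct interest in Pinebrook Textiles S.p.A: 5%.
Aggregating (R2): 1.5336% + 24.4188% + 5% = 30.9524%.

30.9524%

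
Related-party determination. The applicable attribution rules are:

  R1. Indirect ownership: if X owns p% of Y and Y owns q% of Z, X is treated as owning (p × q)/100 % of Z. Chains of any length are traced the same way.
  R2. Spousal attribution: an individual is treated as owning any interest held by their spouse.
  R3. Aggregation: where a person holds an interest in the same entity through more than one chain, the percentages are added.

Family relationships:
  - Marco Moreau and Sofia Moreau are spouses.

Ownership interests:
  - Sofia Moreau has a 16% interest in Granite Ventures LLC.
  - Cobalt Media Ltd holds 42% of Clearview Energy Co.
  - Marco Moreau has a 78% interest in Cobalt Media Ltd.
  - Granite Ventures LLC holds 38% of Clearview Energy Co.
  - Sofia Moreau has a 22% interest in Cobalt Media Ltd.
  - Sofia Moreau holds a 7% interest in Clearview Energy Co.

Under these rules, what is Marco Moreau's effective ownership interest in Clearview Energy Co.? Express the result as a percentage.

55.08%

By spousal attribution (R2), Marco Moreau is treated as also owning Sofia Moreau's interest in Cobalt Media Ltd, giving 78% + 22% = 100%.
By spousal attribution (R2), Marco Moreau is treated as owning Sofia Moreau's 16% interest in Granite Ventures LLC.
By spousal attribution (R2), Marco Moreau is treated as owning Sofia Moreau's 7% interest in Clearview Energy Co.
Chain via Cobalt Media Ltd (R1): 100% × 42% = 42% of Clearview Energy Co.
Chain via Granite Ventures LLC (R1): 16% × 38% = 6.08% of Clearview Energy Co.
Direct interest in Clearview Energy Co: 7%.
Aggregating (R3): 42% + 6.08% + 7% = 55.08%.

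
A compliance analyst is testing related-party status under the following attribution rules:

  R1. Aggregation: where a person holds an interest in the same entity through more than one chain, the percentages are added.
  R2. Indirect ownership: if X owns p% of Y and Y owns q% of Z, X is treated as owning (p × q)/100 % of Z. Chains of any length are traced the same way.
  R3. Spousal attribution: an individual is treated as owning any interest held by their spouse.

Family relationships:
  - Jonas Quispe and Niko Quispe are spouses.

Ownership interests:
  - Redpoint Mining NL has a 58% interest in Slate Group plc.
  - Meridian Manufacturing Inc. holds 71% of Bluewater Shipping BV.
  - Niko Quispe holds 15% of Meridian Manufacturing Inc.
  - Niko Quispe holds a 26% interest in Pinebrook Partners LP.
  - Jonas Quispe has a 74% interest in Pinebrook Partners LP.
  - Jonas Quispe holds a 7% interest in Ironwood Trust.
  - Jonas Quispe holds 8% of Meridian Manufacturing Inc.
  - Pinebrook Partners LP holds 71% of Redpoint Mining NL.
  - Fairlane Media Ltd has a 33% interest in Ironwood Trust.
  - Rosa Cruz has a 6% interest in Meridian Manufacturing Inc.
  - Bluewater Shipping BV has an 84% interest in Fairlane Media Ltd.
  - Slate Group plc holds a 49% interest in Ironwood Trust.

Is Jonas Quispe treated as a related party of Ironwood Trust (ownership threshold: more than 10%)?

Yes

By spousal attribution (R3), Jonas Quispe is treated as also owning Niko Quispe's interest in Pinebrook Partners LP, giving 74% + 26% = 100%.
By spousal attribution (R3), Jonas Quispe is treated as also owning Niko Quispe's interest in Meridian Manufacturing Inc, giving 8% + 15% = 23%.
Chain via Pinebrook Partners LP → Redpoint Mining NL → Slate Group plc (R2): 100% × 71% × 58% × 49% = 20.1782% of Ironwood Trust.
Chain via Meridian Manufacturing Inc. → Bluewater Shipping BV → Fairlane Media Ltd (R2): 23% × 71% × 84% × 33% = 4.526676% of Ironwood Trust.
Direct interest in Ironwood Trust: 7%.
Aggregating (R1): 20.1782% + 4.526676% + 7% = 31.704876%.
31.704876% exceeds the 10% threshold, so Jonas is a related party to Ironwood Trust.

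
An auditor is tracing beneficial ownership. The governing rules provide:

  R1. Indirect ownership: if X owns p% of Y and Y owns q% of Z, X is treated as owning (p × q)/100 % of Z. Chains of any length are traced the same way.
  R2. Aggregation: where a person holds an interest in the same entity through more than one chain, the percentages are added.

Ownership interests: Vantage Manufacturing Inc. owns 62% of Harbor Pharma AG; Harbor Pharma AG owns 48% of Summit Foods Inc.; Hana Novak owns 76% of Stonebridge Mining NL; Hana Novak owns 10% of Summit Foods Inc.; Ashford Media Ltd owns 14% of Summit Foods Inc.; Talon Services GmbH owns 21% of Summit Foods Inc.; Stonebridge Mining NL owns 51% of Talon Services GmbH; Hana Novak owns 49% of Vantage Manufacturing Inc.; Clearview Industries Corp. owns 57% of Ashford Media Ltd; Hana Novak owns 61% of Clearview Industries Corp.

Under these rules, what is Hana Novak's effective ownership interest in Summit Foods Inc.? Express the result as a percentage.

37.5898%

Chain via Clearview Industries Corp. → Ashford Media Ltd (R1): 61% × 57% × 14% = 4.8678% of Summit Foods Inc.
Chain via Stonebridge Mining NL → Talon Services GmbH (R1): 76% × 51% × 21% = 8.1396% of Summit Foods Inc.
Chain via Vantage Manufacturing Inc. → Harbor Pharma AG (R1): 49% × 62% × 48% = 14.5824% of Summit Foods Inc.
Direct interest in Summit Foods Inc: 10%.
Aggregating (R2): 4.8678% + 8.1396% + 14.5824% + 10% = 37.5898%.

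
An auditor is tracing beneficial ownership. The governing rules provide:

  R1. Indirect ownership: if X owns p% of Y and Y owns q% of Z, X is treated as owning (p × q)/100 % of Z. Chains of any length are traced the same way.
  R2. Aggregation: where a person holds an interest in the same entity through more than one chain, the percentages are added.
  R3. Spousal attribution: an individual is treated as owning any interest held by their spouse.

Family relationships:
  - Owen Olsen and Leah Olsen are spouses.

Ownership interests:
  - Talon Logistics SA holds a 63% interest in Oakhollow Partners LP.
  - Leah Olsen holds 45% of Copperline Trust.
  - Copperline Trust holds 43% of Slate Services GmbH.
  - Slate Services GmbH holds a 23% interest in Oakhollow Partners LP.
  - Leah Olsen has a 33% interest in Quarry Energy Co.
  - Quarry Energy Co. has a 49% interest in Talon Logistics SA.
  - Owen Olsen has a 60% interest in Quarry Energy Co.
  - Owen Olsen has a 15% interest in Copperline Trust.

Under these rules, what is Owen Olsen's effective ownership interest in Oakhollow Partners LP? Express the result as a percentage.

34.6431%

By spousal attribution (R3), Owen Olsen is treated as also owning Leah Olsen's interest in Quarry Energy Co, giving 60% + 33% = 93%.
By spousal attribution (R3), Owen Olsen is treated as also owning Leah Olsen's interest in Copperline Trust, giving 15% + 45% = 60%.
Chain via Quarry Energy Co. → Talon Logistics SA (R1): 93% × 49% × 63% = 28.7091% of Oakhollow Partners LP.
Chain via Copperline Trust → Slate Services GmbH (R1): 60% × 43% × 23% = 5.934% of Oakhollow Partners LP.
Aggregating (R2): 28.7091% + 5.934% = 34.6431%.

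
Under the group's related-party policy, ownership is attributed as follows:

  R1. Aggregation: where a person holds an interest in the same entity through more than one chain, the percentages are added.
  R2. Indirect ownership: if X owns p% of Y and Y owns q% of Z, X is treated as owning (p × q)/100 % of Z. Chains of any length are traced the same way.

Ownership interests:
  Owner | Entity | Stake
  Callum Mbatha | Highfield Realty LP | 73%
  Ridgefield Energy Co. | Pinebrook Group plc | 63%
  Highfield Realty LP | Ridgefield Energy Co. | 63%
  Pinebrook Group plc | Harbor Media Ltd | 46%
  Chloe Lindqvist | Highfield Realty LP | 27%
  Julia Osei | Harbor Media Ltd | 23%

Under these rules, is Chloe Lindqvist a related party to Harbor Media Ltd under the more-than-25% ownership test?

Chain via Highfield Realty LP → Ridgefield Energy Co. → Pinebrook Group plc (R2): 27% × 63% × 63% × 46% = 4.929498% of Harbor Media Ltd.
4.929498% does not exceed the 25% threshold, so Chloe is not a related party to Harbor Media Ltd.

No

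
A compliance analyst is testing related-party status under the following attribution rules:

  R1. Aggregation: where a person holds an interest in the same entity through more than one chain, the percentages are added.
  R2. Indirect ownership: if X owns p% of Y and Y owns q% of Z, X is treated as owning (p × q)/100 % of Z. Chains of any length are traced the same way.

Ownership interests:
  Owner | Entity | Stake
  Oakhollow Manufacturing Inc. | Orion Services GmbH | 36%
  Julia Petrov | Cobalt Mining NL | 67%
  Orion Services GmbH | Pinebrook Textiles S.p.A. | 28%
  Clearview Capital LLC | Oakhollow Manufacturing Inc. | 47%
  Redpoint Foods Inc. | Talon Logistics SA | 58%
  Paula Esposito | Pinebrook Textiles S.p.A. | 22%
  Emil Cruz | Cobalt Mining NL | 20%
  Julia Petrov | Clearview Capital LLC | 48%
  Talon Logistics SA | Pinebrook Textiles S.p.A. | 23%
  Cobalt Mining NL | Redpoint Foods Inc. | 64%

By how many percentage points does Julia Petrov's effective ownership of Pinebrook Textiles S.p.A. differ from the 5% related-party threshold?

2.99424

Chain via Cobalt Mining NL → Redpoint Foods Inc. → Talon Logistics SA (R2): 67% × 64% × 58% × 23% = 5.720192% of Pinebrook Textiles S.p.A.
Chain via Clearview Capital LLC → Oakhollow Manufacturing Inc. → Orion Services GmbH (R2): 48% × 47% × 36% × 28% = 2.274048% of Pinebrook Textiles S.p.A.
Aggregating (R1): 5.720192% + 2.274048% = 7.99424%.
7.99424% exceeds the 5% threshold by 2.99424 percentage points.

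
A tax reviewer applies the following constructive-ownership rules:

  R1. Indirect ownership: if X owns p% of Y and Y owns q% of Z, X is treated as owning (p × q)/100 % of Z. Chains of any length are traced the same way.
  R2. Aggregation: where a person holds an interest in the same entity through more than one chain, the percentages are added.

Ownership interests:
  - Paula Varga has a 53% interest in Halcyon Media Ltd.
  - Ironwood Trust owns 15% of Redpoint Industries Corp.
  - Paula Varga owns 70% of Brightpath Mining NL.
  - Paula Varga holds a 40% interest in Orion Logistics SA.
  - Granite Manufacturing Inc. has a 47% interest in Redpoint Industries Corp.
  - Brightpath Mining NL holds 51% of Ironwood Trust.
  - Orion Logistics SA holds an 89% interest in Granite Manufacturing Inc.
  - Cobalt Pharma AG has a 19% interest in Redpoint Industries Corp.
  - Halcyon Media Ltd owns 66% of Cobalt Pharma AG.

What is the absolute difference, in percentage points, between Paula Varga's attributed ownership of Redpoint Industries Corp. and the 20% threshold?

Chain via Halcyon Media Ltd → Cobalt Pharma AG (R1): 53% × 66% × 19% = 6.6462% of Redpoint Industries Corp.
Chain via Brightpath Mining NL → Ironwood Trust (R1): 70% × 51% × 15% = 5.355% of Redpoint Industries Corp.
Chain via Orion Logistics SA → Granite Manufacturing Inc. (R1): 40% × 89% × 47% = 16.732% of Redpoint Industries Corp.
Aggregating (R2): 6.6462% + 5.355% + 16.732% = 28.7332%.
28.7332% exceeds the 20% threshold by 8.7332 percentage points.

8.7332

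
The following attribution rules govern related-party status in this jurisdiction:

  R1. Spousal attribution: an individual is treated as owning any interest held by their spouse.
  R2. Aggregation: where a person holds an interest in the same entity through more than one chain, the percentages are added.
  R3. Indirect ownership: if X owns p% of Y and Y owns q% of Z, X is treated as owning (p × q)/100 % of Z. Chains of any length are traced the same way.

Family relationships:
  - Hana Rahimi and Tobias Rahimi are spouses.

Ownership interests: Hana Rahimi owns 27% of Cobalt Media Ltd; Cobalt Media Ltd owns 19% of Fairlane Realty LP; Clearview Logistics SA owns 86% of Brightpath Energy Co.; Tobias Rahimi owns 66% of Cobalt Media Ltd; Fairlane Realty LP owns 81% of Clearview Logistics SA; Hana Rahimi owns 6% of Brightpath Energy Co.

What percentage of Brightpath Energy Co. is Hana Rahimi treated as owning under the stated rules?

18.308922%

By spousal attribution (R1), Hana Rahimi is treated as also owning Tobias Rahimi's interest in Cobalt Media Ltd, giving 27% + 66% = 93%.
Chain via Cobalt Media Ltd → Fairlane Realty LP → Clearview Logistics SA (R3): 93% × 19% × 81% × 86% = 12.308922% of Brightpath Energy Co.
Direct interest in Brightpath Energy Co: 6%.
Aggregating (R2): 12.308922% + 6% = 18.308922%.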